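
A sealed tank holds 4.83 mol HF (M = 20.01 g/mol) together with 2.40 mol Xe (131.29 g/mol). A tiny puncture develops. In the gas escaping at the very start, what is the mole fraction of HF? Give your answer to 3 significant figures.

0.838

Effusion rate of each component ∝ n_i/√M_i (partial pressure × 1/√M).
Mole fraction of HF in the effusate = (n_HF/√M_HF) / (n_HF/√M_HF + n_Xe/√M_Xe)
= (4.83/√20.01) / (4.83/√20.01 + 2.40/√131.29) = 1.080/(1.080 + 0.2095) = 0.838.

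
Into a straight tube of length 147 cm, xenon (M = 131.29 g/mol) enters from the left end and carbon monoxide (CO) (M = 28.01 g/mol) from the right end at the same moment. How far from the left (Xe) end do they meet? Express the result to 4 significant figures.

Graham's law gives d_Xe/d_CO = rate_Xe/rate_CO = √(M_CO/M_Xe) = √(28.01/131.29) = 0.4619.
With d_Xe + d_CO = 147 cm, d_CO = 147/(1 + 0.4619) = 100.6 cm.
d_Xe = 147 − 100.6 = 46.45 cm.

46.45 cm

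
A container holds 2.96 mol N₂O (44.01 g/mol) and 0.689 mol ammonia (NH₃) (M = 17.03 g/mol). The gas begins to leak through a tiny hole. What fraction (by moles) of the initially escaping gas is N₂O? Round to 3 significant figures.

0.728

The effusion rate of species i is ∝ p_i/√M_i ∝ n_i/√M_i.
Mole fraction of N₂O in the effusate = (n_N₂O/√M_N₂O) / (n_N₂O/√M_N₂O + n_NH₃/√M_NH₃)
= (2.96/√44.01) / (2.96/√44.01 + 0.689/√17.03) = 0.4462/(0.4462 + 0.1670) = 0.728.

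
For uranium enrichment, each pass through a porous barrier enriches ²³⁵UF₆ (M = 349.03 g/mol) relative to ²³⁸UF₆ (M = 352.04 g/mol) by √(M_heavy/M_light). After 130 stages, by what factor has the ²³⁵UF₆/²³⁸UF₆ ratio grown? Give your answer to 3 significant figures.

Overall factor = α^130 with α = √(352.04/349.03), i.e. (352.04/349.03)^(130/2).
= 1.00862^65 = 1.75.

1.75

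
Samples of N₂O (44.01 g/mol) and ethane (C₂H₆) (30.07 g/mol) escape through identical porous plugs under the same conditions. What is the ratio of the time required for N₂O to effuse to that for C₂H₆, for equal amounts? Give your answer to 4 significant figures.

Graham's law gives t_N₂O/t_C₂H₆ = √(M_N₂O/M_C₂H₆) = √(44.01/30.07) = √1.464 = 1.210.

1.210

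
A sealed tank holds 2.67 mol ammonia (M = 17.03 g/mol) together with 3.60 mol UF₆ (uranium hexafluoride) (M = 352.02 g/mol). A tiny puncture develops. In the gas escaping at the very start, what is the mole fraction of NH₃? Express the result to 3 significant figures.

Each component's effusion rate ∝ (its partial pressure)·(1/√M) ∝ n_i/√M_i.
x_NH₃(eff) = (n_NH₃/√M_NH₃) / (n_NH₃/√M_NH₃ + n_UF₆/√M_UF₆)
= (2.67/√17.03) / (2.67/√17.03 + 3.60/√352.02) = 0.6470/(0.6470 + 0.1919) = 0.771.

0.771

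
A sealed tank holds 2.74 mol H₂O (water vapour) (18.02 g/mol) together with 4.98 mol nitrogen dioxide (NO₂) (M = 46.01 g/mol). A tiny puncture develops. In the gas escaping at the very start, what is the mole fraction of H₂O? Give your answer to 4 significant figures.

0.4678

Each component's effusion rate ∝ (its partial pressure)·(1/√M) ∝ n_i/√M_i.
Mole fraction of H₂O in the effusate = (n_H₂O/√M_H₂O) / (n_H₂O/√M_H₂O + n_NO₂/√M_NO₂)
= (2.74/√18.02) / (2.74/√18.02 + 4.98/√46.01) = 0.6455/(0.6455 + 0.7342) = 0.4678.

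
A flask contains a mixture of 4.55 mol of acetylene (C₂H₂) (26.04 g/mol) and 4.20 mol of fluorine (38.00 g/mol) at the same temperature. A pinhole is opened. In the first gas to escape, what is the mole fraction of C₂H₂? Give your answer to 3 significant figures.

Rate_i ∝ x_i/√M_i (Graham's law weighted by mole fraction), so the effusate composition follows n_i/√M_i.
Mole fraction of C₂H₂ in the effusate = (n_C₂H₂/√M_C₂H₂) / (n_C₂H₂/√M_C₂H₂ + n_F₂/√M_F₂)
= (4.55/√26.04) / (4.55/√26.04 + 4.20/√38.00) = 0.8916/(0.8916 + 0.6813) = 0.567.

0.567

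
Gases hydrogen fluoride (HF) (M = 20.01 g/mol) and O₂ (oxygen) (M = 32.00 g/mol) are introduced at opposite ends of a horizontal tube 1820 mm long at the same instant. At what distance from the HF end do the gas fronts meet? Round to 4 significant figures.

In equal time, each gas travels a distance ∝ its rate ∝ 1/√M, so d_HF/d_O₂ = √(M_O₂/M_HF) = √(32.00/20.01) = 1.265.
With d_HF + d_O₂ = 1820 mm, d_O₂ = 1820/(1 + 1.265) = 803.7 mm.
d_HF = 1820 − 803.7 = 1016 mm.

1016 mm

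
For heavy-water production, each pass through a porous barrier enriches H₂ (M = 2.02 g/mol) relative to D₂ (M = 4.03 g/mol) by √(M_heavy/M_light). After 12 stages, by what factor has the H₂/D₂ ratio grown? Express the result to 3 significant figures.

Each stage multiplies the ratio by α = √(4.03/2.02), so after 12 stages the overall factor is α^12 = (4.03/2.02)^(12/2).
= 1.99505^6 = 63.1.

63.1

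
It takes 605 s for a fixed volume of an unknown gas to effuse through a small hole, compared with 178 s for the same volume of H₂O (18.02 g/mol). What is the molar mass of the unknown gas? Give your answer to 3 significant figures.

208 g/mol

From Graham's law, t_X/t_H₂O = √(M_X/M_H₂O).
605/178 = 3.399 = √(M_X/18.02)
M_X = 18.02 × 3.399² = 18.02 × 11.55 = 208 g/mol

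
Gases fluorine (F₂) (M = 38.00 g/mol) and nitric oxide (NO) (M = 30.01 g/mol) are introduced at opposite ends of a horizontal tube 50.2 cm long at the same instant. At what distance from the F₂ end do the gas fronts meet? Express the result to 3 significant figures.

The fronts meet when d_F₂ + d_NO = L with d_F₂/d_NO = √(M_NO/M_F₂) (Graham's law). Here √(M_NO/M_F₂) = √(30.01/38.00) = 0.8887.
With d_F₂ + d_NO = 50.2 cm, d_NO = 50.2/(1 + 0.8887) = 26.58 cm.
d_F₂ = 50.2 − 26.58 = 23.6 cm.

23.6 cm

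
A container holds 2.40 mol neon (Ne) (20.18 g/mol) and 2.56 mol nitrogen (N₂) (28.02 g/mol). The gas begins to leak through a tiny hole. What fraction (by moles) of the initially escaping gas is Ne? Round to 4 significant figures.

Rate_i ∝ x_i/√M_i (Graham's law weighted by mole fraction), so the effusate composition follows n_i/√M_i.
Mole fraction of Ne in the effusate = (n_Ne/√M_Ne) / (n_Ne/√M_Ne + n_N₂/√M_N₂)
= (2.40/√20.18) / (2.40/√20.18 + 2.56/√28.02) = 0.5343/(0.5343 + 0.4836) = 0.5249.

0.5249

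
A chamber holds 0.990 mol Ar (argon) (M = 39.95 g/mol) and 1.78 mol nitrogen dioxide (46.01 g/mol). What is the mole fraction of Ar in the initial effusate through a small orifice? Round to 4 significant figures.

0.3738

Rate_i ∝ x_i/√M_i (Graham's law weighted by mole fraction), so the effusate composition follows n_i/√M_i.
Mole fraction of Ar in the effusate = (n_Ar/√M_Ar) / (n_Ar/√M_Ar + n_NO₂/√M_NO₂)
= (0.990/√39.95) / (0.990/√39.95 + 1.78/√46.01) = 0.1566/(0.1566 + 0.2624) = 0.3738.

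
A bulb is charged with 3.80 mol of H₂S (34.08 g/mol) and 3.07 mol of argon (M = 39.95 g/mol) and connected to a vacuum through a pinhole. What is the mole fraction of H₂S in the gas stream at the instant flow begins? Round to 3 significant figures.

0.573

Effusion rate of each component ∝ n_i/√M_i (partial pressure × 1/√M).
Mole fraction of H₂S in the effusate = (n_H₂S/√M_H₂S) / (n_H₂S/√M_H₂S + n_Ar/√M_Ar)
= (3.80/√34.08) / (3.80/√34.08 + 3.07/√39.95) = 0.6509/(0.6509 + 0.4857) = 0.573.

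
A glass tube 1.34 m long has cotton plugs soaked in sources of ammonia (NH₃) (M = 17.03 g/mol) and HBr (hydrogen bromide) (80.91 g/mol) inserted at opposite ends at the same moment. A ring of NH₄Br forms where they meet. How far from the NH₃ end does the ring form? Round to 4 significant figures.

0.9186 m

The fronts meet when d_NH₃ + d_HBr = L with d_NH₃/d_HBr = √(M_HBr/M_NH₃) (Graham's law). Here √(M_HBr/M_NH₃) = √(80.91/17.03) = 2.180.
With d_NH₃ + d_HBr = 1.34 m, d_HBr = 1.34/(1 + 2.180) = 0.4214 m.
d_NH₃ = 1.34 − 0.4214 = 0.9186 m.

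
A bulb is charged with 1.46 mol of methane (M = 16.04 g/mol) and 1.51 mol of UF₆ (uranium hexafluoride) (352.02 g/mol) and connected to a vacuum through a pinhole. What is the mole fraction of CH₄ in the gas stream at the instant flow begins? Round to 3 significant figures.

The effusion rate of species i is ∝ p_i/√M_i ∝ n_i/√M_i.
x_CH₄(eff) = (n_CH₄/√M_CH₄) / (n_CH₄/√M_CH₄ + n_UF₆/√M_UF₆)
= (1.46/√16.04) / (1.46/√16.04 + 1.51/√352.02) = 0.3645/(0.3645 + 0.08048) = 0.819.

0.819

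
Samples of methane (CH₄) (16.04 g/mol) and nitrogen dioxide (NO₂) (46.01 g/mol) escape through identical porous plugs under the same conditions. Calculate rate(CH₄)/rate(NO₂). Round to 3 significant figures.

1.69

By Graham's law, rate_CH₄/rate_NO₂ = √(M_NO₂/M_CH₄) = √(46.01/16.04) = √2.868 = 1.69.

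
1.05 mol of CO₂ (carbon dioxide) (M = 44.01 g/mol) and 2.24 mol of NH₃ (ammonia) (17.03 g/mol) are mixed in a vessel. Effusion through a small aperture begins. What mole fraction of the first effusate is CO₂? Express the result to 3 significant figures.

0.226

Effusion rate of each component ∝ n_i/√M_i (partial pressure × 1/√M).
x_CO₂(eff) = (n_CO₂/√M_CO₂) / (n_CO₂/√M_CO₂ + n_NH₃/√M_NH₃)
= (1.05/√44.01) / (1.05/√44.01 + 2.24/√17.03) = 0.1583/(0.1583 + 0.5428) = 0.226.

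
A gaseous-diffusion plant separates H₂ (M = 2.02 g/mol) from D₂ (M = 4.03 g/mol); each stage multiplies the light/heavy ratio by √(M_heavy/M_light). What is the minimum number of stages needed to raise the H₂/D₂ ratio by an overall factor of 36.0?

11

With α = √(4.03/2.02) per stage, ln α = ½ ln(1.99505) = 0.3453.
Need α^N ≥ 36.0 ⇒ N ≥ ln(36.0) / ln α = 3.584 / 0.3453 = 10.38.
Rounding up, N = 11 stages.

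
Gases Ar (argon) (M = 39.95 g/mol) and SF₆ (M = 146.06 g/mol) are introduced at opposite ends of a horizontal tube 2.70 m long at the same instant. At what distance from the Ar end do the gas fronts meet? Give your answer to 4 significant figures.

1.773 m

In equal time, each gas travels a distance ∝ its rate ∝ 1/√M, so d_Ar/d_SF₆ = √(M_SF₆/M_Ar) = √(146.06/39.95) = 1.912.
With d_Ar + d_SF₆ = 2.70 m, d_SF₆ = 2.70/(1 + 1.912) = 0.9272 m.
d_Ar = 2.70 − 0.9272 = 1.773 m.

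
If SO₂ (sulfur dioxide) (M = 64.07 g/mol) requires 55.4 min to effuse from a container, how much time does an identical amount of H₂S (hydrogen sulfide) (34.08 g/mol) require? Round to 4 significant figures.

40.40 min

Graham's law gives t_H₂S/t_SO₂ = √(M_H₂S/M_SO₂) = √(34.08/64.07) = √0.5319 = 0.7293.
So the time for H₂S is 55.4 × 0.7293 = 40.40 min.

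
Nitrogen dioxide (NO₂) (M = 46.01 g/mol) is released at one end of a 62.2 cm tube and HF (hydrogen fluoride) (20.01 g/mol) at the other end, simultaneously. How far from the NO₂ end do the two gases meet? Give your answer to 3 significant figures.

24.7 cm

Distances travelled in equal time are proportional to diffusion rates, so d_NO₂/d_HF = √(M_HF/M_NO₂) = √(20.01/46.01) = 0.6595.
With d_NO₂ + d_HF = 62.2 cm, d_HF = 62.2/(1 + 0.6595) = 37.48 cm.
d_NO₂ = 62.2 − 37.48 = 24.7 cm.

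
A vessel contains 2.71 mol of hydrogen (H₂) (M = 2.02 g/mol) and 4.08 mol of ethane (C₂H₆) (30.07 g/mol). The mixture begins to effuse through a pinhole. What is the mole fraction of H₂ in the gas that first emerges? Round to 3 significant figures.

Each component's effusion rate ∝ (its partial pressure)·(1/√M) ∝ n_i/√M_i.
So x_H₂ in the escaping gas = (n_H₂/√M_H₂) / Σ(n_i/√M_i)
= (2.71/√2.02) / (2.71/√2.02 + 4.08/√30.07) = 1.907/(1.907 + 0.7440) = 0.719.

0.719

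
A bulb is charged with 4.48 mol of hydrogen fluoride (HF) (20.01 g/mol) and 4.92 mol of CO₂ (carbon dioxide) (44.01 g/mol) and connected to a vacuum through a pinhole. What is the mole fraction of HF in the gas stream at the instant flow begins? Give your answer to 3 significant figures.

The effusion rate of species i is ∝ p_i/√M_i ∝ n_i/√M_i.
So x_HF in the escaping gas = (n_HF/√M_HF) / Σ(n_i/√M_i)
= (4.48/√20.01) / (4.48/√20.01 + 4.92/√44.01) = 1.002/(1.002 + 0.7416) = 0.575.

0.575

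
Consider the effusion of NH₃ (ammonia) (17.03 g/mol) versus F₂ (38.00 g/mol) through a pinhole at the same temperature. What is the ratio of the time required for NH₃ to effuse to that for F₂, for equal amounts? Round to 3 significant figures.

0.669

Graham's law gives t_NH₃/t_F₂ = √(M_NH₃/M_F₂) = √(17.03/38.00) = √0.4482 = 0.669.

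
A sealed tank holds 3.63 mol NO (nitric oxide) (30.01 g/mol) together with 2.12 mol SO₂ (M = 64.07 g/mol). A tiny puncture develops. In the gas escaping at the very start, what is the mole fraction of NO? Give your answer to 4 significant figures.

The effusion rate of species i is ∝ p_i/√M_i ∝ n_i/√M_i.
So x_NO in the escaping gas = (n_NO/√M_NO) / Σ(n_i/√M_i)
= (3.63/√30.01) / (3.63/√30.01 + 2.12/√64.07) = 0.6626/(0.6626 + 0.2649) = 0.7144.

0.7144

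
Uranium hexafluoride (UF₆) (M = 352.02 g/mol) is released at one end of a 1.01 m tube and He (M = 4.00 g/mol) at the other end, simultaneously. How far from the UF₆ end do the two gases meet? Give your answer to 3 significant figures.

0.0973 m

Graham's law gives d_UF₆/d_He = rate_UF₆/rate_He = √(M_He/M_UF₆) = √(4.00/352.02) = 0.1066.
With d_UF₆ + d_He = 1.01 m, d_He = 1.01/(1 + 0.1066) = 0.9127 m.
d_UF₆ = 1.01 − 0.9127 = 0.0973 m.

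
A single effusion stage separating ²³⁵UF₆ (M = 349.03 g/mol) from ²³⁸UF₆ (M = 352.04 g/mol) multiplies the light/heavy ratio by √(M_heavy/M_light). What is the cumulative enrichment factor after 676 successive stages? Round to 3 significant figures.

18.2

Overall factor = α^676 with α = √(352.04/349.03), i.e. (352.04/349.03)^(676/2).
= 1.00862^338 = 18.2.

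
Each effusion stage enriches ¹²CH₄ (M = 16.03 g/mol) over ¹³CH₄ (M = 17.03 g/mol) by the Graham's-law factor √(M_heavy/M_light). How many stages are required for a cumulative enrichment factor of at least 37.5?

120

With α = √(17.03/16.03) per stage, ln α = ½ ln(1.06238) = 0.03026.
Need α^N ≥ 37.5 ⇒ N ≥ ln(37.5) / ln α = 3.624 / 0.03026 = 119.78.
Minimum whole number of stages: N = 120.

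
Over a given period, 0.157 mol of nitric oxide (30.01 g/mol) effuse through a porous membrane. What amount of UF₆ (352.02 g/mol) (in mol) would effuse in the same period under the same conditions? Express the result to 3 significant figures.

0.0458 mol

From Graham's law, rate_UF₆/rate_NO = √(M_NO/M_UF₆) = √(30.01/352.02) = √0.08525 = 0.2920.
So the amount for UF₆ is 0.157 × 0.2920 = 0.0458 mol.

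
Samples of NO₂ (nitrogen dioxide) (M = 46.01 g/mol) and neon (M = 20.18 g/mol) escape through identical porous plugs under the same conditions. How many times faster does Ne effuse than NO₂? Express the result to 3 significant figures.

By Graham's law, rate_Ne/rate_NO₂ = √(M_NO₂/M_Ne) = √(46.01/20.18) = √2.280 = 1.51.

1.51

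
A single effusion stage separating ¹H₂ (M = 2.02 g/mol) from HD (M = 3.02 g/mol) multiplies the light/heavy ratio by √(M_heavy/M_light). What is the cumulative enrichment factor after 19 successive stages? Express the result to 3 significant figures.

The single-stage factor is √(M_heavy/M_light), so 19 stages give [√(3.02/2.02)]^19 = (3.02/2.02)^(19/2).
= 1.49505^(19/2) = 45.6.

45.6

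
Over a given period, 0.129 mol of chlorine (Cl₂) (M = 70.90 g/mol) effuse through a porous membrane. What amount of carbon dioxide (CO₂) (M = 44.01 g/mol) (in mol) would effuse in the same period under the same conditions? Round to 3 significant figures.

0.164 mol

By Graham's law, rate_CO₂/rate_Cl₂ = √(M_Cl₂/M_CO₂) = √(70.90/44.01) = √1.611 = 1.269.
So the amount for CO₂ is 0.129 × 1.269 = 0.164 mol.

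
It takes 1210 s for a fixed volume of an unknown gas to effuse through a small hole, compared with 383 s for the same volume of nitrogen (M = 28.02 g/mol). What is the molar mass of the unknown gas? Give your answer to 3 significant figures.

By Graham's law, t_X/t_N₂ = √(M_X/M_N₂).
1210/383 = 3.159 = √(M_X/28.02)
M_X = 28.02 × 3.159² = 28.02 × 9.981 = 280 g/mol

280 g/mol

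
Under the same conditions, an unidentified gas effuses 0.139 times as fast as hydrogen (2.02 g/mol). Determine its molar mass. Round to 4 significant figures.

104.5 g/mol

Since effusion rate ∝ 1/√M, rate_X/rate_H₂ = √(M_H₂/M_X).
0.139 = √(2.02/M_X)
M_X = 2.02 / 0.139² = 2.02 / 0.01932 = 104.5 g/mol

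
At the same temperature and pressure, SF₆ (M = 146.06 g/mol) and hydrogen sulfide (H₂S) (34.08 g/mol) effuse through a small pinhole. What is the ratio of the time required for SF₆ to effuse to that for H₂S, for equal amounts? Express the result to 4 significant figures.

From Graham's law, t_SF₆/t_H₂S = √(M_SF₆/M_H₂S) = √(146.06/34.08) = √4.286 = 2.070.

2.070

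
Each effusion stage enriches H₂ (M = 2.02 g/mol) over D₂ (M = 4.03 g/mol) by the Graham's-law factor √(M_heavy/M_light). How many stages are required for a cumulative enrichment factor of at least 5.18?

With α = √(4.03/2.02) per stage, ln α = ½ ln(1.99505) = 0.3453.
Need α^N ≥ 5.18 ⇒ N ≥ ln(5.18) / ln α = 1.645 / 0.3453 = 4.76.
Minimum whole number of stages: N = 5.

5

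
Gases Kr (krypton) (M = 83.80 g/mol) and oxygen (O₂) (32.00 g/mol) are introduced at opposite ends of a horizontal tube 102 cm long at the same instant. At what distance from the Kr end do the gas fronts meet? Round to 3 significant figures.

In equal time, each gas travels a distance ∝ its rate ∝ 1/√M, so d_Kr/d_O₂ = √(M_O₂/M_Kr) = √(32.00/83.80) = 0.6179.
With d_Kr + d_O₂ = 102 cm, d_O₂ = 102/(1 + 0.6179) = 63.04 cm.
d_Kr = 102 − 63.04 = 39.0 cm.

39.0 cm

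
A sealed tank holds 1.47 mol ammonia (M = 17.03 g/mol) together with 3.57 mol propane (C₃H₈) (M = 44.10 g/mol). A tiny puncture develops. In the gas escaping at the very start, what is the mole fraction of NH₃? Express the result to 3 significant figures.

Rate_i ∝ x_i/√M_i (Graham's law weighted by mole fraction), so the effusate composition follows n_i/√M_i.
So x_NH₃ in the escaping gas = (n_NH₃/√M_NH₃) / Σ(n_i/√M_i)
= (1.47/√17.03) / (1.47/√17.03 + 3.57/√44.10) = 0.3562/(0.3562 + 0.5376) = 0.399.

0.399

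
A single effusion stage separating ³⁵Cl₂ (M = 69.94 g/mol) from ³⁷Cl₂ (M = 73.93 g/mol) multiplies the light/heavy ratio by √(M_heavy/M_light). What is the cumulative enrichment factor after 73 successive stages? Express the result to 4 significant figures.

The single-stage factor is √(M_heavy/M_light), so 73 stages give [√(73.93/69.94)]^73 = (73.93/69.94)^(73/2).
= 1.05705^(73/2) = 7.577.

7.577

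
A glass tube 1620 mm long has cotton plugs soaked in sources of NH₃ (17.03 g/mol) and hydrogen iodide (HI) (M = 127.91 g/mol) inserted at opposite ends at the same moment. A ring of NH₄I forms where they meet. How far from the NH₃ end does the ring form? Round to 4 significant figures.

1187 mm

Graham's law gives d_NH₃/d_HI = rate_NH₃/rate_HI = √(M_HI/M_NH₃) = √(127.91/17.03) = 2.741.
With d_NH₃ + d_HI = 1620 mm, d_HI = 1620/(1 + 2.741) = 433.1 mm.
d_NH₃ = 1620 − 433.1 = 1187 mm.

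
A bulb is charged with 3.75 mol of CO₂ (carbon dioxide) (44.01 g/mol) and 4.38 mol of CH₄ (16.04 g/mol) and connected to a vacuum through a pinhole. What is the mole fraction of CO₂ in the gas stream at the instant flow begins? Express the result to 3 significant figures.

0.341

Each component's effusion rate ∝ (its partial pressure)·(1/√M) ∝ n_i/√M_i.
So x_CO₂ in the escaping gas = (n_CO₂/√M_CO₂) / Σ(n_i/√M_i)
= (3.75/√44.01) / (3.75/√44.01 + 4.38/√16.04) = 0.5653/(0.5653 + 1.094) = 0.341.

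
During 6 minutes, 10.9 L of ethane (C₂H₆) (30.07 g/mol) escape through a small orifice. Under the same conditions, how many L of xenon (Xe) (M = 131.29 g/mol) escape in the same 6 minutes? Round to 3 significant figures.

5.22 L

Since effusion rate ∝ 1/√M, rate_Xe/rate_C₂H₆ = √(M_C₂H₆/M_Xe) = √(30.07/131.29) = √0.2290 = 0.4786.
So the volume for Xe is 10.9 × 0.4786 = 5.22 L.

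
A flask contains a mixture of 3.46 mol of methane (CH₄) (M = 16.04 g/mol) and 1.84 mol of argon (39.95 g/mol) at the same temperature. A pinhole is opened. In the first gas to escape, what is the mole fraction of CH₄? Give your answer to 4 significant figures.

The effusion rate of species i is ∝ p_i/√M_i ∝ n_i/√M_i.
So x_CH₄ in the escaping gas = (n_CH₄/√M_CH₄) / Σ(n_i/√M_i)
= (3.46/√16.04) / (3.46/√16.04 + 1.84/√39.95) = 0.8639/(0.8639 + 0.2911) = 0.7480.

0.7480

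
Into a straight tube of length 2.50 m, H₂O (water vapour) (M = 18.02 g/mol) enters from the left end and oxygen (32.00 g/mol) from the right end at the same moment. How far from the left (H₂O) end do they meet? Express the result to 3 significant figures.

The fronts meet when d_H₂O + d_O₂ = L with d_H₂O/d_O₂ = √(M_O₂/M_H₂O) (Graham's law). Here √(M_O₂/M_H₂O) = √(32.00/18.02) = 1.333.
With d_H₂O + d_O₂ = 2.50 m, d_O₂ = 2.50/(1 + 1.333) = 1.072 m.
d_H₂O = 2.50 − 1.072 = 1.43 m.

1.43 m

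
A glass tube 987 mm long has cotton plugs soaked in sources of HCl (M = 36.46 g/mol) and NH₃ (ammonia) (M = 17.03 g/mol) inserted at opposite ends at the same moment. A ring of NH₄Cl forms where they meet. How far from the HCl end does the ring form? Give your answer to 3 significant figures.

Distances travelled in equal time are proportional to diffusion rates, so d_HCl/d_NH₃ = √(M_NH₃/M_HCl) = √(17.03/36.46) = 0.6834.
With d_HCl + d_NH₃ = 987 mm, d_NH₃ = 987/(1 + 0.6834) = 586.3 mm.
d_HCl = 987 − 586.3 = 401 mm.

401 mm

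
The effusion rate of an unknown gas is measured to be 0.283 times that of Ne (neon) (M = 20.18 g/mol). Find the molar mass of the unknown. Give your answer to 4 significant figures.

252.0 g/mol

Using Graham's law: rate_X/rate_Ne = √(M_Ne/M_X).
0.283 = √(20.18/M_X)
M_X = 20.18 / 0.283² = 20.18 / 0.08009 = 252.0 g/mol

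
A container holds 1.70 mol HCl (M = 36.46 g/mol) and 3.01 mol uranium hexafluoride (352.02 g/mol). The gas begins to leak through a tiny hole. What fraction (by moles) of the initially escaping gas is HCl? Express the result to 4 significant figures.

Effusion rate of each component ∝ n_i/√M_i (partial pressure × 1/√M).
Mole fraction of HCl in the effusate = (n_HCl/√M_HCl) / (n_HCl/√M_HCl + n_UF₆/√M_UF₆)
= (1.70/√36.46) / (1.70/√36.46 + 3.01/√352.02) = 0.2815/(0.2815 + 0.1604) = 0.6370.

0.6370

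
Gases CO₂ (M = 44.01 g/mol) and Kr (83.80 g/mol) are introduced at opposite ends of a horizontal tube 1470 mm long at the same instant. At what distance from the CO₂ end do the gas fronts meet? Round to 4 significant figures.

Distances travelled in equal time are proportional to diffusion rates, so d_CO₂/d_Kr = √(M_Kr/M_CO₂) = √(83.80/44.01) = 1.380.
With d_CO₂ + d_Kr = 1470 mm, d_Kr = 1470/(1 + 1.380) = 617.7 mm.
d_CO₂ = 1470 − 617.7 = 852.3 mm.

852.3 mm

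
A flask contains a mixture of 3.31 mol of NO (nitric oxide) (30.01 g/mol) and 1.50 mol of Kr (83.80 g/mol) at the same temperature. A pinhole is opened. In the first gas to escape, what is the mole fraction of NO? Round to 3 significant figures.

0.787

Rate_i ∝ x_i/√M_i (Graham's law weighted by mole fraction), so the effusate composition follows n_i/√M_i.
So x_NO in the escaping gas = (n_NO/√M_NO) / Σ(n_i/√M_i)
= (3.31/√30.01) / (3.31/√30.01 + 1.50/√83.80) = 0.6042/(0.6042 + 0.1639) = 0.787.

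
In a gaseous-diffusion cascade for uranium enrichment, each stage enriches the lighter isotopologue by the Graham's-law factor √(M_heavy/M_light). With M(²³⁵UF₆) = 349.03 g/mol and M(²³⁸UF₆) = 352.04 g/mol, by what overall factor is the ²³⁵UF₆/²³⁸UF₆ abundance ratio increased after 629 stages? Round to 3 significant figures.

After 629 stages the ratio has grown by (√(352.04/349.03))^629 = (352.04/349.03)^(629/2).
= 1.00862^(629/2) = 14.9.

14.9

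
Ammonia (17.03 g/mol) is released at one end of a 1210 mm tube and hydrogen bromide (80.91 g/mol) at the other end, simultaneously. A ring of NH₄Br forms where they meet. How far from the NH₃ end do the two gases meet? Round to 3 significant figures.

829 mm

In equal time, each gas travels a distance ∝ its rate ∝ 1/√M, so d_NH₃/d_HBr = √(M_HBr/M_NH₃) = √(80.91/17.03) = 2.180.
With d_NH₃ + d_HBr = 1210 mm, d_HBr = 1210/(1 + 2.180) = 380.5 mm.
d_NH₃ = 1210 − 380.5 = 829 mm.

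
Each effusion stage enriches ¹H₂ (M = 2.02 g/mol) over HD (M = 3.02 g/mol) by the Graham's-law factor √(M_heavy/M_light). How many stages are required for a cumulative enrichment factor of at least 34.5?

18

Per stage α = (3.02/2.02)^(1/2) = 1.49505^0.5, giving ln α = 0.2011.
Need α^N ≥ 34.5 ⇒ N ≥ ln(34.5) / ln α = 3.541 / 0.2011 = 17.61.
So at least 18 stages are needed.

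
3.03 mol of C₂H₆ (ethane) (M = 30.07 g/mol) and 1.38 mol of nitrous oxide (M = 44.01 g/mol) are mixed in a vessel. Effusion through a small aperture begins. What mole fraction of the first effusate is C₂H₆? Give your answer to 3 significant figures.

Rate_i ∝ x_i/√M_i (Graham's law weighted by mole fraction), so the effusate composition follows n_i/√M_i.
Mole fraction of C₂H₆ in the effusate = (n_C₂H₆/√M_C₂H₆) / (n_C₂H₆/√M_C₂H₆ + n_N₂O/√M_N₂O)
= (3.03/√30.07) / (3.03/√30.07 + 1.38/√44.01) = 0.5526/(0.5526 + 0.2080) = 0.726.

0.726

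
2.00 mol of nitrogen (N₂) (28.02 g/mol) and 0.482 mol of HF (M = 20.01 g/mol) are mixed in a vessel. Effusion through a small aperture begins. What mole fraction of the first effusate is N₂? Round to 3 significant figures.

The effusion rate of species i is ∝ p_i/√M_i ∝ n_i/√M_i.
x_N₂(eff) = (n_N₂/√M_N₂) / (n_N₂/√M_N₂ + n_HF/√M_HF)
= (2.00/√28.02) / (2.00/√28.02 + 0.482/√20.01) = 0.3778/(0.3778 + 0.1078) = 0.778.

0.778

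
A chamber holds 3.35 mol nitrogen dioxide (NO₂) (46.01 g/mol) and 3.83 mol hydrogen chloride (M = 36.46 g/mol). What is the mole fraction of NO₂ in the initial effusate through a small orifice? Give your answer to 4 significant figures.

Effusion rate of each component ∝ n_i/√M_i (partial pressure × 1/√M).
Mole fraction of NO₂ in the effusate = (n_NO₂/√M_NO₂) / (n_NO₂/√M_NO₂ + n_HCl/√M_HCl)
= (3.35/√46.01) / (3.35/√46.01 + 3.83/√36.46) = 0.4939/(0.4939 + 0.6343) = 0.4378.

0.4378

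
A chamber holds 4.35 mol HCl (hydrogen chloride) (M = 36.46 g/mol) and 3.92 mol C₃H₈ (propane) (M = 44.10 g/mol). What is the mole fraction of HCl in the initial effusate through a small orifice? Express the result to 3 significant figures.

0.550

Rate_i ∝ x_i/√M_i (Graham's law weighted by mole fraction), so the effusate composition follows n_i/√M_i.
So x_HCl in the escaping gas = (n_HCl/√M_HCl) / Σ(n_i/√M_i)
= (4.35/√36.46) / (4.35/√36.46 + 3.92/√44.10) = 0.7204/(0.7204 + 0.5903) = 0.550.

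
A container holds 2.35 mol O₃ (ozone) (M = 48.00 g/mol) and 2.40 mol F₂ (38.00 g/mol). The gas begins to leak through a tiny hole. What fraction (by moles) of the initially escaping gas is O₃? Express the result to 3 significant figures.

0.466

Rate_i ∝ x_i/√M_i (Graham's law weighted by mole fraction), so the effusate composition follows n_i/√M_i.
Mole fraction of O₃ in the effusate = (n_O₃/√M_O₃) / (n_O₃/√M_O₃ + n_F₂/√M_F₂)
= (2.35/√48.00) / (2.35/√48.00 + 2.40/√38.00) = 0.3392/(0.3392 + 0.3893) = 0.466.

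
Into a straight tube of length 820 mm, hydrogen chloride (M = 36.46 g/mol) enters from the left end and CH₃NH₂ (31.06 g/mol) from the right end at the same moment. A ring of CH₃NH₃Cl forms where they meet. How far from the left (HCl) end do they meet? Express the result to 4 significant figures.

393.6 mm

In equal time, each gas travels a distance ∝ its rate ∝ 1/√M, so d_HCl/d_CH₃NH₂ = √(M_CH₃NH₂/M_HCl) = √(31.06/36.46) = 0.9230.
With d_HCl + d_CH₃NH₂ = 820 mm, d_CH₃NH₂ = 820/(1 + 0.9230) = 426.4 mm.
d_HCl = 820 − 426.4 = 393.6 mm.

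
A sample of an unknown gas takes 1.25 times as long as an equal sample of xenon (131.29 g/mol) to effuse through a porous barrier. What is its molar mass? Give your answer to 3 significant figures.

By Graham's law, t_X/t_Xe = √(M_X/M_Xe).
1.25 = √(M_X/131.29)
M_X = 131.29 × 1.25² = 131.29 × 1.562 = 205 g/mol

205 g/mol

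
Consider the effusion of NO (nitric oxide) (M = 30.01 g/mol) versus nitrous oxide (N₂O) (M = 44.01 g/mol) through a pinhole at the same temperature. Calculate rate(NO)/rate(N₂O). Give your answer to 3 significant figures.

1.21

By Graham's law, rate_NO/rate_N₂O = √(M_N₂O/M_NO) = √(44.01/30.01) = √1.467 = 1.21.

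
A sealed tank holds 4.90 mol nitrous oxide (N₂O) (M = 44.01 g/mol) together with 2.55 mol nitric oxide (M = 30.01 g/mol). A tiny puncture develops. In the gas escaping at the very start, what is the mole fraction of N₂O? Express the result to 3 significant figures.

Each component's effusion rate ∝ (its partial pressure)·(1/√M) ∝ n_i/√M_i.
So x_N₂O in the escaping gas = (n_N₂O/√M_N₂O) / Σ(n_i/√M_i)
= (4.90/√44.01) / (4.90/√44.01 + 2.55/√30.01) = 0.7386/(0.7386 + 0.4655) = 0.613.

0.613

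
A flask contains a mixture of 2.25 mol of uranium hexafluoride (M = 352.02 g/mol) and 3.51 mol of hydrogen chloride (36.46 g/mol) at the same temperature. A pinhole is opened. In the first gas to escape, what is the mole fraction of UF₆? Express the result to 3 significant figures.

0.171

Rate_i ∝ x_i/√M_i (Graham's law weighted by mole fraction), so the effusate composition follows n_i/√M_i.
x_UF₆(eff) = (n_UF₆/√M_UF₆) / (n_UF₆/√M_UF₆ + n_HCl/√M_HCl)
= (2.25/√352.02) / (2.25/√352.02 + 3.51/√36.46) = 0.1199/(0.1199 + 0.5813) = 0.171.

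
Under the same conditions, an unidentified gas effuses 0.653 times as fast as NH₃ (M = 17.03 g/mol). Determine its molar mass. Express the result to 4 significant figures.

39.94 g/mol

From Graham's law, rate_X/rate_NH₃ = √(M_NH₃/M_X).
0.653 = √(17.03/M_X)
M_X = 17.03 / 0.653² = 17.03 / 0.4264 = 39.94 g/mol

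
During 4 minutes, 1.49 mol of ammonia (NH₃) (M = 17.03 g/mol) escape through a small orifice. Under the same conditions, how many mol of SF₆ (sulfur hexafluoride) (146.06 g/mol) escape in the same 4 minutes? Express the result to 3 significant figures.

0.509 mol

Since effusion rate ∝ 1/√M, rate_SF₆/rate_NH₃ = √(M_NH₃/M_SF₆) = √(17.03/146.06) = √0.1166 = 0.3415.
So the amount for SF₆ is 1.49 × 0.3415 = 0.509 mol.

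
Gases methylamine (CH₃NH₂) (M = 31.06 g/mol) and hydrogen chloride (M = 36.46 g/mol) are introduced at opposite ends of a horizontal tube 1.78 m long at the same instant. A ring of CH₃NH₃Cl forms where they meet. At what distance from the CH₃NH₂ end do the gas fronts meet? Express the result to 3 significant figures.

Graham's law gives d_CH₃NH₂/d_HCl = rate_CH₃NH₂/rate_HCl = √(M_HCl/M_CH₃NH₂) = √(36.46/31.06) = 1.083.
With d_CH₃NH₂ + d_HCl = 1.78 m, d_HCl = 1.78/(1 + 1.083) = 0.8544 m.
d_CH₃NH₂ = 1.78 − 0.8544 = 0.926 m.

0.926 m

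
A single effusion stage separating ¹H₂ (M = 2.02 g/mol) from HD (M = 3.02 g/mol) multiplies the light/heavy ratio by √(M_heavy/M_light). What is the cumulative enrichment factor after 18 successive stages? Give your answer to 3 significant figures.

37.3

Each stage multiplies the ratio by α = √(3.02/2.02), so after 18 stages the overall factor is α^18 = (3.02/2.02)^(18/2).
= 1.49505^9 = 37.3.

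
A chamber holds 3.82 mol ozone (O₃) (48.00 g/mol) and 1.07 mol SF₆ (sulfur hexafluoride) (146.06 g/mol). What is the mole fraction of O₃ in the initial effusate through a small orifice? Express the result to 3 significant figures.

Rate_i ∝ x_i/√M_i (Graham's law weighted by mole fraction), so the effusate composition follows n_i/√M_i.
So x_O₃ in the escaping gas = (n_O₃/√M_O₃) / Σ(n_i/√M_i)
= (3.82/√48.00) / (3.82/√48.00 + 1.07/√146.06) = 0.5514/(0.5514 + 0.08854) = 0.862.

0.862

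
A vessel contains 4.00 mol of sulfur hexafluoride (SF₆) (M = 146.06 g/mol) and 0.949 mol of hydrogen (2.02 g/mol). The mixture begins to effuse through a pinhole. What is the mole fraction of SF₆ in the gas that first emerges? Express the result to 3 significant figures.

The effusion rate of species i is ∝ p_i/√M_i ∝ n_i/√M_i.
Mole fraction of SF₆ in the effusate = (n_SF₆/√M_SF₆) / (n_SF₆/√M_SF₆ + n_H₂/√M_H₂)
= (4.00/√146.06) / (4.00/√146.06 + 0.949/√2.02) = 0.3310/(0.3310 + 0.6677) = 0.331.

0.331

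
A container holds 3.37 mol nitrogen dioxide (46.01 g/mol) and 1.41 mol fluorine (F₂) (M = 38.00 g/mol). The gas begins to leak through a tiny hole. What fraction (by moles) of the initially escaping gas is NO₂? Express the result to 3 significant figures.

The effusion rate of species i is ∝ p_i/√M_i ∝ n_i/√M_i.
x_NO₂(eff) = (n_NO₂/√M_NO₂) / (n_NO₂/√M_NO₂ + n_F₂/√M_F₂)
= (3.37/√46.01) / (3.37/√46.01 + 1.41/√38.00) = 0.4968/(0.4968 + 0.2287) = 0.685.

0.685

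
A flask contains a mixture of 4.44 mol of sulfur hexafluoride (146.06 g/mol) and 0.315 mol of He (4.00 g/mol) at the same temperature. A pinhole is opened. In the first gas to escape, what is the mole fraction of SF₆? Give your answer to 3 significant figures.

The effusion rate of species i is ∝ p_i/√M_i ∝ n_i/√M_i.
x_SF₆(eff) = (n_SF₆/√M_SF₆) / (n_SF₆/√M_SF₆ + n_He/√M_He)
= (4.44/√146.06) / (4.44/√146.06 + 0.315/√4.00) = 0.3674/(0.3674 + 0.1575) = 0.700.

0.700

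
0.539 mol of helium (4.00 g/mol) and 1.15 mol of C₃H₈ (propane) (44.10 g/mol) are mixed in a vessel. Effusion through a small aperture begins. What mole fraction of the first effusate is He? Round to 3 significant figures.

Each component's effusion rate ∝ (its partial pressure)·(1/√M) ∝ n_i/√M_i.
x_He(eff) = (n_He/√M_He) / (n_He/√M_He + n_C₃H₈/√M_C₃H₈)
= (0.539/√4.00) / (0.539/√4.00 + 1.15/√44.10) = 0.2695/(0.2695 + 0.1732) = 0.609.

0.609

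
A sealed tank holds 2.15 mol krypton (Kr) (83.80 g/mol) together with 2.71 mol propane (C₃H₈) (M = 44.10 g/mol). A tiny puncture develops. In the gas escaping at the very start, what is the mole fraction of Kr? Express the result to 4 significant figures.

0.3653

The effusion rate of species i is ∝ p_i/√M_i ∝ n_i/√M_i.
x_Kr(eff) = (n_Kr/√M_Kr) / (n_Kr/√M_Kr + n_C₃H₈/√M_C₃H₈)
= (2.15/√83.80) / (2.15/√83.80 + 2.71/√44.10) = 0.2349/(0.2349 + 0.4081) = 0.3653.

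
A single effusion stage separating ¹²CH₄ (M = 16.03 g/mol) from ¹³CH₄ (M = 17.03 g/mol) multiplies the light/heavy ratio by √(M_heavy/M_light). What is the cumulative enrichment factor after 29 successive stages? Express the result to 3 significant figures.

2.40

Each stage multiplies the ratio by α = √(17.03/16.03), so after 29 stages the overall factor is α^29 = (17.03/16.03)^(29/2).
= 1.06238^(29/2) = 2.40.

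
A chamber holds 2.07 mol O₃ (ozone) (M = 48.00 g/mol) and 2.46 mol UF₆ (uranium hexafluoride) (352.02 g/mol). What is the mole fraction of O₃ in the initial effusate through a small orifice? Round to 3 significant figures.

Effusion rate of each component ∝ n_i/√M_i (partial pressure × 1/√M).
So x_O₃ in the escaping gas = (n_O₃/√M_O₃) / Σ(n_i/√M_i)
= (2.07/√48.00) / (2.07/√48.00 + 2.46/√352.02) = 0.2988/(0.2988 + 0.1311) = 0.695.

0.695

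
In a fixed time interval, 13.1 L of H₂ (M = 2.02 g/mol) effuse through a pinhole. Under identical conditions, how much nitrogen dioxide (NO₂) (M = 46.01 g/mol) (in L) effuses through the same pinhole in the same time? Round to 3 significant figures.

Using Graham's law: rate_NO₂/rate_H₂ = √(M_H₂/M_NO₂) = √(2.02/46.01) = √0.04390 = 0.2095.
So the volume for NO₂ is 13.1 × 0.2095 = 2.74 L.

2.74 L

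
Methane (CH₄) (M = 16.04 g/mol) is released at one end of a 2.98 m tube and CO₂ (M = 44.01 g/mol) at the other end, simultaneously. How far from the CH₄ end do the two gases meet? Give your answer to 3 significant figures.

Distances travelled in equal time are proportional to diffusion rates, so d_CH₄/d_CO₂ = √(M_CO₂/M_CH₄) = √(44.01/16.04) = 1.656.
With d_CH₄ + d_CO₂ = 2.98 m, d_CO₂ = 2.98/(1 + 1.656) = 1.122 m.
d_CH₄ = 2.98 − 1.122 = 1.86 m.

1.86 m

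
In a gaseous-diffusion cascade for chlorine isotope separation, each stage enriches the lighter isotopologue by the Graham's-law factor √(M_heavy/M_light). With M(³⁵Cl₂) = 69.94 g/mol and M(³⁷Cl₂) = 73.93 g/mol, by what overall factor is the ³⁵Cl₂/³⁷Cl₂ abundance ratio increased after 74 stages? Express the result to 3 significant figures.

7.79

The single-stage factor is √(M_heavy/M_light), so 74 stages give [√(73.93/69.94)]^74 = (73.93/69.94)^(74/2).
= 1.05705^37 = 7.79.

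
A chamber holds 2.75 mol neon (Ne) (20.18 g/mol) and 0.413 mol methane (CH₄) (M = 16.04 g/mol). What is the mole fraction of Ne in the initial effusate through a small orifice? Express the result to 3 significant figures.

The effusion rate of species i is ∝ p_i/√M_i ∝ n_i/√M_i.
So x_Ne in the escaping gas = (n_Ne/√M_Ne) / Σ(n_i/√M_i)
= (2.75/√20.18) / (2.75/√20.18 + 0.413/√16.04) = 0.6122/(0.6122 + 0.1031) = 0.856.

0.856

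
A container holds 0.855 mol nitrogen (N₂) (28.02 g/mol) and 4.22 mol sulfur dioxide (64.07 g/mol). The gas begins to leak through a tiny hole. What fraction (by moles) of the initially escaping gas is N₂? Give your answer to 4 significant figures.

0.2345

The effusion rate of species i is ∝ p_i/√M_i ∝ n_i/√M_i.
So x_N₂ in the escaping gas = (n_N₂/√M_N₂) / Σ(n_i/√M_i)
= (0.855/√28.02) / (0.855/√28.02 + 4.22/√64.07) = 0.1615/(0.1615 + 0.5272) = 0.2345.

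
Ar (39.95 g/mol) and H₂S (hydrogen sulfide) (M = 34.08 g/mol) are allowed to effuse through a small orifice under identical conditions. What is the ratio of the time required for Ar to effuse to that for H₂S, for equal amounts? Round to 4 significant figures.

From Graham's law, t_Ar/t_H₂S = √(M_Ar/M_H₂S) = √(39.95/34.08) = √1.172 = 1.083.

1.083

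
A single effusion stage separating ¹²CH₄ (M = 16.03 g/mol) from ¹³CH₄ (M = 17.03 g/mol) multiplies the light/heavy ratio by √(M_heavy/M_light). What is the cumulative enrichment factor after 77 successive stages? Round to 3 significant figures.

10.3

The single-stage factor is √(M_heavy/M_light), so 77 stages give [√(17.03/16.03)]^77 = (17.03/16.03)^(77/2).
= 1.06238^(77/2) = 10.3.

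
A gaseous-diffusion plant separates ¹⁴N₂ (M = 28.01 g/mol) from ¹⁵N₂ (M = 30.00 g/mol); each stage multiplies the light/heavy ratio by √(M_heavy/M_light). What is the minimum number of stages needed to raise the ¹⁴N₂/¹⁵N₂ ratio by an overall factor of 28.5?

With α = √(30.00/28.01) per stage, ln α = ½ ln(1.07105) = 0.03432.
Need α^N ≥ 28.5 ⇒ N ≥ ln(28.5) / ln α = 3.350 / 0.03432 = 97.61.
Rounding up, N = 98 stages.

98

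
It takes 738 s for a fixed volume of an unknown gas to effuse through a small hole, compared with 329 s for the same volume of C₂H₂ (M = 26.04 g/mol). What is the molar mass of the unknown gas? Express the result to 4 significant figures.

Since effusion rate ∝ 1/√M, t_X/t_C₂H₂ = √(M_X/M_C₂H₂).
738/329 = 2.243 = √(M_X/26.04)
M_X = 26.04 × 2.243² = 26.04 × 5.032 = 131.0 g/mol

131.0 g/mol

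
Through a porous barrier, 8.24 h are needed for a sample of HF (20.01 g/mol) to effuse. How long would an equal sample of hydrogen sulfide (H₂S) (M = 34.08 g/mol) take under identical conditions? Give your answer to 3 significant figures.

Since effusion rate ∝ 1/√M, t_H₂S/t_HF = √(M_H₂S/M_HF) = √(34.08/20.01) = √1.703 = 1.305.
So the time for H₂S is 8.24 × 1.305 = 10.8 h.

10.8 h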